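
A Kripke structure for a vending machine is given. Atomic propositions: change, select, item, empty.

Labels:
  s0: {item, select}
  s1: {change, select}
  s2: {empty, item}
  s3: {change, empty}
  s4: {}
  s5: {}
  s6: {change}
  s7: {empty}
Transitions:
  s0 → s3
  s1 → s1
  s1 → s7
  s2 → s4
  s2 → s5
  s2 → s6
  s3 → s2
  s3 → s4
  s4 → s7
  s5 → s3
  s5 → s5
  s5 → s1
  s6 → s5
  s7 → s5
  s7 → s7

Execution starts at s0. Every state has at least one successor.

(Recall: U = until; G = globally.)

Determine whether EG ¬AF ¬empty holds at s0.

States satisfying ¬AF ¬empty: {s7}.
States satisfying EG ¬AF ¬empty: {s7}.
No suitable path/successor from s0 witnesses the formula.
s0 ∉ Sat(EG ¬AF ¬empty).

Does not hold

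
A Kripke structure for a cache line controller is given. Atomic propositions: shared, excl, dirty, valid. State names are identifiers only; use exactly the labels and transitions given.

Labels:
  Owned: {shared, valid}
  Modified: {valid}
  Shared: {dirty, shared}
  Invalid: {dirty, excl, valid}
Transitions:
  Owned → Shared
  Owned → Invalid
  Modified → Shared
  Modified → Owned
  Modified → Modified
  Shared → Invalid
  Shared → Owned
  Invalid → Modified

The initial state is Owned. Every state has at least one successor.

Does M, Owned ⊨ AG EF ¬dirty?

Yes

States satisfying EF ¬dirty: {Owned, Modified, Shared, Invalid}.
States satisfying AG EF ¬dirty: {Owned, Modified, Shared, Invalid}.
Every state reachable from Owned satisfies EF ¬dirty.
Owned ∈ Sat(AG EF ¬dirty).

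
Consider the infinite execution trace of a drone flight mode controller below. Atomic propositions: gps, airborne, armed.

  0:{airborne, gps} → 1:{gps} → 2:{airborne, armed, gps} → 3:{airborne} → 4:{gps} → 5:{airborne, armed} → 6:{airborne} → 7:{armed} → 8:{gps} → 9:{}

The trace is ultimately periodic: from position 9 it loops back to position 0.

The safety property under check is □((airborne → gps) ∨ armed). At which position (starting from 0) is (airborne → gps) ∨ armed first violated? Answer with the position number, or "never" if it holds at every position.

3

Check (airborne → gps) ∨ armed at each position in order: 0 ✓, 1 ✓, 2 ✓.
At position 3 the labels are {airborne}, so (airborne → gps) ∨ armed is false there. This is the first violation.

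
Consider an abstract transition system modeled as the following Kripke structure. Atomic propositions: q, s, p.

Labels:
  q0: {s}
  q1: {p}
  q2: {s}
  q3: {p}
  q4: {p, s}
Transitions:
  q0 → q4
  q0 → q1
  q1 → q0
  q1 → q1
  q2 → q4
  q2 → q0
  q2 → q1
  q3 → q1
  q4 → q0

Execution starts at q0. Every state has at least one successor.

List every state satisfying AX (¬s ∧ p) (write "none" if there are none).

States satisfying ¬s ∧ p: {q1, q3}.
States satisfying AX (¬s ∧ p): {q3}.

{q3}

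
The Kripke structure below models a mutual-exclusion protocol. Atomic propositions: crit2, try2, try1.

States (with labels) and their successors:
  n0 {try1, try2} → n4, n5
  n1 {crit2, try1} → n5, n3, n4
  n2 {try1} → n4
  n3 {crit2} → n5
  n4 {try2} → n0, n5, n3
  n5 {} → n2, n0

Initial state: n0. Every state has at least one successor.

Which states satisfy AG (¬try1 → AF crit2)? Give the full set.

none

States satisfying ¬try1 → AF crit2: {n0, n1, n2, n3}.
States satisfying AG (¬try1 → AF crit2): ∅.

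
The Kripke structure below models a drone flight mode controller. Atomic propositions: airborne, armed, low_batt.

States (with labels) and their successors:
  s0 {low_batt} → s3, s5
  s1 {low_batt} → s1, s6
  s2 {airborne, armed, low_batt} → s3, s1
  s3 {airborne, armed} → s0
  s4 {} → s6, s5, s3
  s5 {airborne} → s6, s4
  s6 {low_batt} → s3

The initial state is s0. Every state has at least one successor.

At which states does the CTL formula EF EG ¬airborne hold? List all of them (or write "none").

{s1, s2}

States satisfying EG ¬airborne: {s1}.
States satisfying EF EG ¬airborne: {s1, s2}.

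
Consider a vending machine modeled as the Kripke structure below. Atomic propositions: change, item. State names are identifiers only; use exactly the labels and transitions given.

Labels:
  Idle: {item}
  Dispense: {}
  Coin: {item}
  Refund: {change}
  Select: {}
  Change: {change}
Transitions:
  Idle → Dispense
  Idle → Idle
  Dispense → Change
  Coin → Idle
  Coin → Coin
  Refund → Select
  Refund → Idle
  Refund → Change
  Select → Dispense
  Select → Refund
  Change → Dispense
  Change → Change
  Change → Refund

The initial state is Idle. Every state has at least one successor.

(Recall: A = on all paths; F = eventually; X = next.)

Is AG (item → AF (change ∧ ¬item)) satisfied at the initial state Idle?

Does not hold

States satisfying item → AF (change ∧ ¬item): {Dispense, Refund, Select, Change}.
States satisfying AG (item → AF (change ∧ ¬item)): ∅.
Idle is reachable from Idle and violates item → AF (change ∧ ¬item), so AG fails at Idle.
Idle ∉ Sat(AG (item → AF (change ∧ ¬item))).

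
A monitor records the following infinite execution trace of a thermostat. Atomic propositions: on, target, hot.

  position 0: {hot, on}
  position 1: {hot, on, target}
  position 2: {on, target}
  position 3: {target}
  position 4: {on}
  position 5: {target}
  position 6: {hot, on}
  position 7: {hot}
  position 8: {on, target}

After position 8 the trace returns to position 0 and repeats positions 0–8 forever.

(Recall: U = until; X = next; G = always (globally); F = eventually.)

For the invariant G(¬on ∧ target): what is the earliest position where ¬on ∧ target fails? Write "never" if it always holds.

At position 0 the labels are {hot, on}, so ¬on ∧ target is false there. This is the first violation.

0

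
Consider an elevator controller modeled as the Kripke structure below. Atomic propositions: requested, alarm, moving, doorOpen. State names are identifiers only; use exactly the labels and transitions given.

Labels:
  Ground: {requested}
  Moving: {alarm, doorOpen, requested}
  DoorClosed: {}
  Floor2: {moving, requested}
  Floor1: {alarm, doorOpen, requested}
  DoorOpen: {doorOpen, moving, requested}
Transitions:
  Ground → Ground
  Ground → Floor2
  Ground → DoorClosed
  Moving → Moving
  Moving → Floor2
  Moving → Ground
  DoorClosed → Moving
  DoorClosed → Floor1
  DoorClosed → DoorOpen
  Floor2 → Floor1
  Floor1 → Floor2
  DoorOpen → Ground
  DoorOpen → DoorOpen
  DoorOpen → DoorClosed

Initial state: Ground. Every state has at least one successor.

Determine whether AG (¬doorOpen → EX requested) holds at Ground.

Holds

States satisfying ¬doorOpen → EX requested: {Ground, Moving, DoorClosed, Floor2, Floor1, DoorOpen}.
States satisfying AG (¬doorOpen → EX requested): {Ground, Moving, DoorClosed, Floor2, Floor1, DoorOpen}.
Every state reachable from Ground satisfies ¬doorOpen → EX requested.
Ground ∈ Sat(AG (¬doorOpen → EX requested)).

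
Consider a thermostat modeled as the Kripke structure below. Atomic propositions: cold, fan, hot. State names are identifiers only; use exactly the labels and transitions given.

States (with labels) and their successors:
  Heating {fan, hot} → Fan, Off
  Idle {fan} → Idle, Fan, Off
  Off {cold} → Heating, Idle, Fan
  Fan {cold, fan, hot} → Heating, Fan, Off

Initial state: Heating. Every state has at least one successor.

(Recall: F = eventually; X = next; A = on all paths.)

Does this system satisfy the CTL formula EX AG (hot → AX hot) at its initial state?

States satisfying AG (hot → AX hot): ∅.
States satisfying EX AG (hot → AX hot): ∅.
No suitable path/successor from Heating witnesses the formula.
Heating ∉ Sat(EX AG (hot → AX hot)).

No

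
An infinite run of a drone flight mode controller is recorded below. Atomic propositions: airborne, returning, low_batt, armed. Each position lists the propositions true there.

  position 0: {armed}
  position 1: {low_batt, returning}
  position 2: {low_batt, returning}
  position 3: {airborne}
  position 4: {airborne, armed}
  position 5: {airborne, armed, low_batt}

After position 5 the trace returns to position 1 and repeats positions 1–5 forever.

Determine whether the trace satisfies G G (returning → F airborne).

G (returning → F airborne) holds at every position 0..5, and those are all positions ever visited, so G G (returning → F airborne) holds.

Yes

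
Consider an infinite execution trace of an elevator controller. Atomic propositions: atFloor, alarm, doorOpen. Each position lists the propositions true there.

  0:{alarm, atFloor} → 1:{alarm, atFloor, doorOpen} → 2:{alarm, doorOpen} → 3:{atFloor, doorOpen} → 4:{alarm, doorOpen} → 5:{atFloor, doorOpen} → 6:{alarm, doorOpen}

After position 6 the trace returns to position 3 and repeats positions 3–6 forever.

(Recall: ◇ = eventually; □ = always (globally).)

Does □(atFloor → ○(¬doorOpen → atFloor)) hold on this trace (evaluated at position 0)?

atFloor → ○(¬doorOpen → atFloor) holds at every position 0..6, and those are all positions ever visited, so □(atFloor → ○(¬doorOpen → atFloor)) holds.
Positions where atFloor holds: 0, 1, 3, 5.
Check ○(¬doorOpen → atFloor) at each: 0→ok, 1→ok, 3→ok, 5→ok.

Satisfied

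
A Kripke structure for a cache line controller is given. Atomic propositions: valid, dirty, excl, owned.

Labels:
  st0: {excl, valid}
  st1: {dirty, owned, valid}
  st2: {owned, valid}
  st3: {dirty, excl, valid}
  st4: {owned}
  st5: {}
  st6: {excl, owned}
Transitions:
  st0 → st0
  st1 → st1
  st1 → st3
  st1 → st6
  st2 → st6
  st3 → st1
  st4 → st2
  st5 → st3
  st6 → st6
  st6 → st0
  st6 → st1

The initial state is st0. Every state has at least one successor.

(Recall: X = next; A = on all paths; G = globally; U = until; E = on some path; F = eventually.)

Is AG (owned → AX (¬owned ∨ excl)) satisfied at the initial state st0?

States satisfying owned → AX (¬owned ∨ excl): {st0, st2, st3, st5}.
States satisfying AG (owned → AX (¬owned ∨ excl)): {st0}.
Every state reachable from st0 satisfies owned → AX (¬owned ∨ excl).
st0 ∈ Sat(AG (owned → AX (¬owned ∨ excl))).

Yes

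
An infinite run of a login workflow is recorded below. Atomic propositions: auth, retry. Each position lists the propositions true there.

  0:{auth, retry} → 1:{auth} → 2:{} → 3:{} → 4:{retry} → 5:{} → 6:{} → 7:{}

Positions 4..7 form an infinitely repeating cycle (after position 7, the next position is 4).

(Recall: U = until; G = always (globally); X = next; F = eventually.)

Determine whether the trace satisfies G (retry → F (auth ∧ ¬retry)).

Does not hold

retry → F (auth ∧ ¬retry) must hold at every position from 0 onward. It fails at position 4, so G (retry → F (auth ∧ ¬retry)) is false.
Positions where retry holds: 0, 4.
Check F (auth ∧ ¬retry) at each: 0→ok, 4→fails.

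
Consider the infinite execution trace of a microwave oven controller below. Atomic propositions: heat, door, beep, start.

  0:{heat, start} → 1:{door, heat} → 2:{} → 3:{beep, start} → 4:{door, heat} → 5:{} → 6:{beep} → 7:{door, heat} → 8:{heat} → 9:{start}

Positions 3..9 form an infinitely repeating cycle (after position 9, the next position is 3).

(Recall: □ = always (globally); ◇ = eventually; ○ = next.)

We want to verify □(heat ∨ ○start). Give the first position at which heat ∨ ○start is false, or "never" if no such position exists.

Check heat ∨ ○start at each position in order: 0 ✓, 1 ✓, 2 ✓.
At position 3 the labels are {beep, start} and the next position 4 has {door, heat}, so heat ∨ ○start is false there. This is the first violation.

3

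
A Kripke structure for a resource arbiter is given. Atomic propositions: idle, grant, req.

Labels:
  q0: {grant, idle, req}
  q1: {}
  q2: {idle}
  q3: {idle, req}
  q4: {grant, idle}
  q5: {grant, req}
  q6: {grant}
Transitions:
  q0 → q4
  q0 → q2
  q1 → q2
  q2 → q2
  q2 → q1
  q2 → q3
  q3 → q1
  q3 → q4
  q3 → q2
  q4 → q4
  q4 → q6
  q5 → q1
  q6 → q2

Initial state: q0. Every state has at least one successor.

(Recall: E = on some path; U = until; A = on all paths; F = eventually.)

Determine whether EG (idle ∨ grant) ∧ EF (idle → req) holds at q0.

States satisfying idle ∨ grant: {q0, q2, q3, q4, q5, q6}.
States satisfying EG (idle ∨ grant): {q0, q2, q3, q4, q6}.
States satisfying idle → req: {q0, q1, q3, q5, q6}.
States satisfying EF (idle → req): {q0, q1, q2, q3, q4, q5, q6}.
States satisfying EG (idle ∨ grant) ∧ EF (idle → req): {q0, q2, q3, q4, q6}.
q0 ∈ Sat(EG (idle ∨ grant) ∧ EF (idle → req)).

Satisfied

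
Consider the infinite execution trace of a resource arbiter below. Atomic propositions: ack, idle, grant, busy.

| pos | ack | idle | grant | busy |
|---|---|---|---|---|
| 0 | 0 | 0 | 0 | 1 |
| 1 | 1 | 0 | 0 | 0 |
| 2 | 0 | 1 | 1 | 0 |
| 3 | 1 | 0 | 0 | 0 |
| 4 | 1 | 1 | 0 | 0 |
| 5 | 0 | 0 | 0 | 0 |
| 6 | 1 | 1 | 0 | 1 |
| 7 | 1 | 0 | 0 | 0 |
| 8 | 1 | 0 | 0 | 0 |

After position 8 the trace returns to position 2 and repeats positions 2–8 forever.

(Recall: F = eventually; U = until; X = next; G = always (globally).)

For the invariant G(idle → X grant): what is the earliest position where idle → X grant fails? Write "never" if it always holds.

2

Check idle → X grant at each position in order: 0 ✓, 1 ✓.
At position 2 the labels are {grant, idle} and the next position 3 has {ack}, so idle → X grant is false there. This is the first violation.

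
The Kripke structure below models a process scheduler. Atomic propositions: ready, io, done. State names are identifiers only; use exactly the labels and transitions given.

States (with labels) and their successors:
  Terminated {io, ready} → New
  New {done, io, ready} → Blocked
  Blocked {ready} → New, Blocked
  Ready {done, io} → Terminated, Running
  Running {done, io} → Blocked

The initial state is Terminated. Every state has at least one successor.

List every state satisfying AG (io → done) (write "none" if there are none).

{New, Blocked, Running}

States satisfying io → done: {New, Blocked, Ready, Running}.
States satisfying AG (io → done): {New, Blocked, Running}.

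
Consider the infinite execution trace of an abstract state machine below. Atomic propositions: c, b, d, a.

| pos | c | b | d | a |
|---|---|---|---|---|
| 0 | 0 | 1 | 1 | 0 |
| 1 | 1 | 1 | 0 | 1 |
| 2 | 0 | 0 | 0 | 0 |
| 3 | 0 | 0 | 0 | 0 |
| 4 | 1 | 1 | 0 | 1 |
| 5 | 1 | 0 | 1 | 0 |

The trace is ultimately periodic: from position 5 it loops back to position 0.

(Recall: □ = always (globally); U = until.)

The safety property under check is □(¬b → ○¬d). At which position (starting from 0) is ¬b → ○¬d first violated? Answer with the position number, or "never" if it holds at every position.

5

Check ¬b → ○¬d at each position in order: 0 ✓, 1 ✓, 2 ✓, 3 ✓, 4 ✓.
At position 5 the labels are {c, d} and the next position 0 has {b, d}, so ¬b → ○¬d is false there. This is the first violation.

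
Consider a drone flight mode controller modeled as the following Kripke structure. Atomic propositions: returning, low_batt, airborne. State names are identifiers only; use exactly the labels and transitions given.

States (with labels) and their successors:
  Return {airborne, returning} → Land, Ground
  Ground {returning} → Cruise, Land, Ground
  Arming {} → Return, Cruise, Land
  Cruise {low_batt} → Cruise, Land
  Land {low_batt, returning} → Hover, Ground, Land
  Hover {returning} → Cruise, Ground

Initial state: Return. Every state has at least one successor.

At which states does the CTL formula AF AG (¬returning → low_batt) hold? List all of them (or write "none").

States satisfying AG (¬returning → low_batt): {Return, Ground, Cruise, Land, Hover}.
States satisfying AF AG (¬returning → low_batt): {Return, Ground, Arming, Cruise, Land, Hover}.

{Return, Ground, Arming, Cruise, Land, Hover}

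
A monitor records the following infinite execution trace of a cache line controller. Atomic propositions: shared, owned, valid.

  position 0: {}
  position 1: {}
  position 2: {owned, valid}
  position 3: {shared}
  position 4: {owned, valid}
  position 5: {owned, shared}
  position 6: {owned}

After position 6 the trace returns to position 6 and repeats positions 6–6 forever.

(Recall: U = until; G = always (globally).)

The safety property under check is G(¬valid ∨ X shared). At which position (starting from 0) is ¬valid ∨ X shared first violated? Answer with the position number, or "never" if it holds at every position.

¬valid ∨ X shared holds at every position 0..6, and those are all the positions the trace ever visits, so the invariant G(¬valid ∨ X shared) is never violated.

never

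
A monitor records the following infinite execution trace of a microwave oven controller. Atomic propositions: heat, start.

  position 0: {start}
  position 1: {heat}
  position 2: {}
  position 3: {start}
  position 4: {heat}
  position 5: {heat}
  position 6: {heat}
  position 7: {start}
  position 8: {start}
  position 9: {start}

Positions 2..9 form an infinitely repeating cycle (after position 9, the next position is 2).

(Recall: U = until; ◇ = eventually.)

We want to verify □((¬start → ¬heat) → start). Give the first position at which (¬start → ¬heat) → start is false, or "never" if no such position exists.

2

Check (¬start → ¬heat) → start at each position in order: 0 ✓, 1 ✓.
At position 2 the labels are {}, so (¬start → ¬heat) → start is false there. This is the first violation.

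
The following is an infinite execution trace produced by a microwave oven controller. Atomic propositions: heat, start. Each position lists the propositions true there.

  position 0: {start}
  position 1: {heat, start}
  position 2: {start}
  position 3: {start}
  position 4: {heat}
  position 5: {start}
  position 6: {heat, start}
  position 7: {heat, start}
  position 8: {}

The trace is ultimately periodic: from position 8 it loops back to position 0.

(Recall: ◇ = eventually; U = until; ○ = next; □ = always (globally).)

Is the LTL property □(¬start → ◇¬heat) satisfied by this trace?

¬start → ◇¬heat holds at every position 0..8, and those are all positions ever visited, so □(¬start → ◇¬heat) holds.
Positions where ¬start holds: 4, 8.
Check ◇¬heat at each: 4→ok, 8→ok.

Holds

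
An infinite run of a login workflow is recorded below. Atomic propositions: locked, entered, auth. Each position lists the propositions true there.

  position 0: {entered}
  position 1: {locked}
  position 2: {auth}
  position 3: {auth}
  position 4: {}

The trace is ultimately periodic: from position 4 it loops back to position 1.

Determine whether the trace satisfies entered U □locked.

No

Walking from position 0: at position 1, □locked has not yet held and entered fails, so entered U □locked is false.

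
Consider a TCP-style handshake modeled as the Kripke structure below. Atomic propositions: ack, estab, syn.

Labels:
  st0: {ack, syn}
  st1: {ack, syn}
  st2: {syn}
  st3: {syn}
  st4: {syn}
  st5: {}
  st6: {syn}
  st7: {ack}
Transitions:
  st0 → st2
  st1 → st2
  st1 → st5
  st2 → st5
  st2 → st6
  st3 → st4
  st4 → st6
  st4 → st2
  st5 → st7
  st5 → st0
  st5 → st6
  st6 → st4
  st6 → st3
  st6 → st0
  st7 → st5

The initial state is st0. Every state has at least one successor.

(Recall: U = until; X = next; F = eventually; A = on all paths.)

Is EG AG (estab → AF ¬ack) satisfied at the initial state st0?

Yes

States satisfying AG (estab → AF ¬ack): {st0, st1, st2, st3, st4, st5, st6, st7}.
States satisfying EG AG (estab → AF ¬ack): {st0, st1, st2, st3, st4, st5, st6, st7}.
st0 ∈ Sat(EG AG (estab → AF ¬ack)).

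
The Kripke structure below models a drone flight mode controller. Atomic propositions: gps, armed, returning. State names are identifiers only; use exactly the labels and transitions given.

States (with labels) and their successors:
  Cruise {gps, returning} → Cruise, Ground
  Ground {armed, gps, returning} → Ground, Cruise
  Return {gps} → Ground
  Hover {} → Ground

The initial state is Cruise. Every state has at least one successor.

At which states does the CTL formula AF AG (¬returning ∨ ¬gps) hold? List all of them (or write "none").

none

States satisfying AG (¬returning ∨ ¬gps): ∅.
States satisfying AF AG (¬returning ∨ ¬gps): ∅.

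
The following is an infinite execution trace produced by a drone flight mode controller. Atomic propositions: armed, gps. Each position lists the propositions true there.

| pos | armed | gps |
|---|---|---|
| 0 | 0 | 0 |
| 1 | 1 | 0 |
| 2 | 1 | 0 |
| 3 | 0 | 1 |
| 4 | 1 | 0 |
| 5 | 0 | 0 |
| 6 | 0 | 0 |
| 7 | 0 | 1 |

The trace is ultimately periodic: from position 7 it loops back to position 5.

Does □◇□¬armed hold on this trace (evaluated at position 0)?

◇□¬armed holds at every position 0..7, and those are all positions ever visited, so □◇□¬armed holds.

Holds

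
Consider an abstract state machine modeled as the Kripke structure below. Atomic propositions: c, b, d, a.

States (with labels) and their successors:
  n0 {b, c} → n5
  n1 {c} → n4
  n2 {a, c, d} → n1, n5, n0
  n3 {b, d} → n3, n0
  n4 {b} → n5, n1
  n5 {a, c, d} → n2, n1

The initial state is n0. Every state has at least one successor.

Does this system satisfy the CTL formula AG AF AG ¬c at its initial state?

Violated

States satisfying AF AG ¬c: ∅.
States satisfying AG AF AG ¬c: ∅.
n0 is reachable from n0 and violates AF AG ¬c, so AG fails at n0.
n0 ∉ Sat(AG AF AG ¬c).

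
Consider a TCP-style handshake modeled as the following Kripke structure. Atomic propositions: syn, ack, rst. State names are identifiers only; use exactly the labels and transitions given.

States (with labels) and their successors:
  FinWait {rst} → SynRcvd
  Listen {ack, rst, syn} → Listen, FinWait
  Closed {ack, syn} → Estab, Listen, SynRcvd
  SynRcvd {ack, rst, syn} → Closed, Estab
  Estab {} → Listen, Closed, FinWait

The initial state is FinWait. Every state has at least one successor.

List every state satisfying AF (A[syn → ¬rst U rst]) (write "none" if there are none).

States satisfying A[syn → ¬rst U rst]: {FinWait, Listen, SynRcvd}.
States satisfying AF (A[syn → ¬rst U rst]): {FinWait, Listen, SynRcvd}.

{FinWait, Listen, SynRcvd}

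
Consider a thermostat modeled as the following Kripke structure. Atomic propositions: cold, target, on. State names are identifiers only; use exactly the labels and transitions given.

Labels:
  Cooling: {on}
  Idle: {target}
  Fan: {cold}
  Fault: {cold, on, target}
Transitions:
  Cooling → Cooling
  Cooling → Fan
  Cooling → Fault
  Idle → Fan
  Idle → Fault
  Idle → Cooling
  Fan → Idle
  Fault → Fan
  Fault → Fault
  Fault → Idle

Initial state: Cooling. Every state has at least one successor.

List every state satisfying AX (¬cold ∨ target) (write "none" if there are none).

{Fan}

States satisfying ¬cold ∨ target: {Cooling, Idle, Fault}.
States satisfying AX (¬cold ∨ target): {Fan}.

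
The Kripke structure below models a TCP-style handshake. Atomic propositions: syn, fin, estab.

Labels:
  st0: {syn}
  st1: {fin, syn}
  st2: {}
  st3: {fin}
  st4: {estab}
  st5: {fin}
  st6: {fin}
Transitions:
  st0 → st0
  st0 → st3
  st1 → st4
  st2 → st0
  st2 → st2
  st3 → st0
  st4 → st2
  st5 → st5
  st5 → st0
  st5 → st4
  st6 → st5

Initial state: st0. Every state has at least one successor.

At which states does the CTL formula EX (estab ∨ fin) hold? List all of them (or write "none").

States satisfying estab ∨ fin: {st1, st3, st4, st5, st6}.
States satisfying EX (estab ∨ fin): {st0, st1, st5, st6}.

{st0, st1, st5, st6}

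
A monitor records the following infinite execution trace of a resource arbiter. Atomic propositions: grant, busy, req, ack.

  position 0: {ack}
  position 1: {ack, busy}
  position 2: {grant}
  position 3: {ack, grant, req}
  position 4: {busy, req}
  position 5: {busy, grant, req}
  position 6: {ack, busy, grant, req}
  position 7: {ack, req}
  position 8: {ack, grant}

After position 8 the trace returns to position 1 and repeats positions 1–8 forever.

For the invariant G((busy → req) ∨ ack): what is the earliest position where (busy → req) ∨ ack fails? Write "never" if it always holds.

(busy → req) ∨ ack holds at every position 0..8, and those are all the positions the trace ever visits, so the invariant G((busy → req) ∨ ack) is never violated.

never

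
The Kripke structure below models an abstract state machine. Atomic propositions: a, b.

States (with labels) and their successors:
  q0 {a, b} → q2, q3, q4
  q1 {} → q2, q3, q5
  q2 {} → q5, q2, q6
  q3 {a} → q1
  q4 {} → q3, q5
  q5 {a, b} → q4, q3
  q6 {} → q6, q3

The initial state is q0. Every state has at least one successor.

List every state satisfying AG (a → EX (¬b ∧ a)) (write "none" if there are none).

none

States satisfying a → EX (¬b ∧ a): {q0, q1, q2, q4, q5, q6}.
States satisfying AG (a → EX (¬b ∧ a)): ∅.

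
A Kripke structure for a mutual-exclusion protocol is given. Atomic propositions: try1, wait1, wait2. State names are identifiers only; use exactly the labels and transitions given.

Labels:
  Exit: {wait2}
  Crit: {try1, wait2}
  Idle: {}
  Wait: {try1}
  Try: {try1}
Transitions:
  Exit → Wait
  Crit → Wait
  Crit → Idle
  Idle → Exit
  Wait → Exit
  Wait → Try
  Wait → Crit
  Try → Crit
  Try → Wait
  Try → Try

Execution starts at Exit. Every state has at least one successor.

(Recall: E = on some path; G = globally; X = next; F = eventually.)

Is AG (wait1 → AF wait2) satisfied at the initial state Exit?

Yes

States satisfying wait1 → AF wait2: {Exit, Crit, Idle, Wait, Try}.
States satisfying AG (wait1 → AF wait2): {Exit, Crit, Idle, Wait, Try}.
Every state reachable from Exit satisfies wait1 → AF wait2.
Exit ∈ Sat(AG (wait1 → AF wait2)).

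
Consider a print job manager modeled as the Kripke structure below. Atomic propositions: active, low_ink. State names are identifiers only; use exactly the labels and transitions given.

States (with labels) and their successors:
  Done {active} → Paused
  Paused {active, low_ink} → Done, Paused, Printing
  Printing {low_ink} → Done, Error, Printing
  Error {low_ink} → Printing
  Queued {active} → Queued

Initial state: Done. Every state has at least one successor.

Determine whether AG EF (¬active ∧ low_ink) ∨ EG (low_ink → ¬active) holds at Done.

States satisfying EF (¬active ∧ low_ink): {Done, Paused, Printing, Error}.
States satisfying AG EF (¬active ∧ low_ink): {Done, Paused, Printing, Error}.
States satisfying low_ink → ¬active: {Done, Printing, Error, Queued}.
States satisfying EG (low_ink → ¬active): {Printing, Error, Queued}.
States satisfying AG EF (¬active ∧ low_ink) ∨ EG (low_ink → ¬active): {Done, Paused, Printing, Error, Queued}.
Done ∈ Sat(AG EF (¬active ∧ low_ink) ∨ EG (low_ink → ¬active)).

Holds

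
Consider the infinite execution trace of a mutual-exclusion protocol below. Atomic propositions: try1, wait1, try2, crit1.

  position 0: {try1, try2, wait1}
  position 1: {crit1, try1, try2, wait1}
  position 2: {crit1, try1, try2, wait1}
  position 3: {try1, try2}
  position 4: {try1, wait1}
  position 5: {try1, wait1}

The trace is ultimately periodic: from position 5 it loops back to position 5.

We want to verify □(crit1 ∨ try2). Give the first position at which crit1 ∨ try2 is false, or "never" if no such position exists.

4

Check crit1 ∨ try2 at each position in order: 0 ✓, 1 ✓, 2 ✓, 3 ✓.
At position 4 the labels are {try1, wait1}, so crit1 ∨ try2 is false there. This is the first violation.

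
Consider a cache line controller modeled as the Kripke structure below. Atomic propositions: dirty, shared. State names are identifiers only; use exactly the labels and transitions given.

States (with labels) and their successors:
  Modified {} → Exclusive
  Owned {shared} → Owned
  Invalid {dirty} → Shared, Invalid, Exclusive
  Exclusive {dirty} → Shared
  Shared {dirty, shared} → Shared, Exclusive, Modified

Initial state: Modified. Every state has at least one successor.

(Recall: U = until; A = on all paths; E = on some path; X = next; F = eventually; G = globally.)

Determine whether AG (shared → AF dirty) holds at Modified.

States satisfying shared → AF dirty: {Modified, Invalid, Exclusive, Shared}.
States satisfying AG (shared → AF dirty): {Modified, Invalid, Exclusive, Shared}.
Every state reachable from Modified satisfies shared → AF dirty.
Modified ∈ Sat(AG (shared → AF dirty)).

Yes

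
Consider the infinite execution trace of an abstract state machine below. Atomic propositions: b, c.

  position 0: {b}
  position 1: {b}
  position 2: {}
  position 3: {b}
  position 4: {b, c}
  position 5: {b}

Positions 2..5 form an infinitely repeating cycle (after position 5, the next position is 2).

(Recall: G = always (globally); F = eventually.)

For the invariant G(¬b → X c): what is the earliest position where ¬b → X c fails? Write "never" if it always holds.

2

Check ¬b → X c at each position in order: 0 ✓, 1 ✓.
At position 2 the labels are {} and the next position 3 has {b}, so ¬b → X c is false there. This is the first violation.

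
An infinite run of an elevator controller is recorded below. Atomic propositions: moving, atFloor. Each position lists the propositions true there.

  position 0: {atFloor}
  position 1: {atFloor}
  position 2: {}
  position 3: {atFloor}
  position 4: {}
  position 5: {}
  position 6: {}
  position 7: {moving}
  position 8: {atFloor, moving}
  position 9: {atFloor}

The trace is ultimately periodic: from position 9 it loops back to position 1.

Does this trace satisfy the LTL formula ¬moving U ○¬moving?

Holds

Walking from position 0: ○¬moving first holds at position 0, and ¬moving holds at every earlier position along the way, so ¬moving U ○¬moving holds.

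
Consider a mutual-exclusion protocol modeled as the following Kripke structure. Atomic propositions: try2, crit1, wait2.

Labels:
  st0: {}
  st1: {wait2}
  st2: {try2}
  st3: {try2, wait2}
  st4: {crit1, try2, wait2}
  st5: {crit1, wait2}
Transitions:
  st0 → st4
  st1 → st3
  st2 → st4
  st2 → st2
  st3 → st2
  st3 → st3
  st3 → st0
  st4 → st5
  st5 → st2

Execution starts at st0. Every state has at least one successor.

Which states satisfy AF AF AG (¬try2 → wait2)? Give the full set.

{st0, st2, st4, st5}

States satisfying AF AG (¬try2 → wait2): {st0, st2, st4, st5}.
States satisfying AF AF AG (¬try2 → wait2): {st0, st2, st4, st5}.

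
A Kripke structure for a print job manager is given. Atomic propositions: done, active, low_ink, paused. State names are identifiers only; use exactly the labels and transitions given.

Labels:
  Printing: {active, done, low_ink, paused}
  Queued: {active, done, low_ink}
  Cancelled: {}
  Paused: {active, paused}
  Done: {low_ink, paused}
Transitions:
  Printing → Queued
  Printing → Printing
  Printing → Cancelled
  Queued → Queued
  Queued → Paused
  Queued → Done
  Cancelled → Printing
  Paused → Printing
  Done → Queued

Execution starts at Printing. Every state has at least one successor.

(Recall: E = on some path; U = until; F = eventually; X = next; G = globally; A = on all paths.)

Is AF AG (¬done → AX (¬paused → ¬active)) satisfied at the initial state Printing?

States satisfying AG (¬done → AX (¬paused → ¬active)): ∅.
States satisfying AF AG (¬done → AX (¬paused → ¬active)): ∅.
There is a path from Printing along which AG (¬done → AX (¬paused → ¬active)) never holds.
Printing ∉ Sat(AF AG (¬done → AX (¬paused → ¬active))).

Does not hold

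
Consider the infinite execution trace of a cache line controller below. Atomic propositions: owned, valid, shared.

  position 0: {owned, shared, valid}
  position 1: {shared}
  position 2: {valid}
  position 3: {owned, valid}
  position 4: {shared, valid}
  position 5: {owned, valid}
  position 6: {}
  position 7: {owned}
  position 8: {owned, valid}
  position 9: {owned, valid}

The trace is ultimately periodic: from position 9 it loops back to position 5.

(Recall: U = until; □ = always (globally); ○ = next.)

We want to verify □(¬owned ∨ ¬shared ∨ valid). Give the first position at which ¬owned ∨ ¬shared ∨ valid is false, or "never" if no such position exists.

¬owned ∨ ¬shared ∨ valid holds at every position 0..9, and those are all the positions the trace ever visits, so the invariant □(¬owned ∨ ¬shared ∨ valid) is never violated.

never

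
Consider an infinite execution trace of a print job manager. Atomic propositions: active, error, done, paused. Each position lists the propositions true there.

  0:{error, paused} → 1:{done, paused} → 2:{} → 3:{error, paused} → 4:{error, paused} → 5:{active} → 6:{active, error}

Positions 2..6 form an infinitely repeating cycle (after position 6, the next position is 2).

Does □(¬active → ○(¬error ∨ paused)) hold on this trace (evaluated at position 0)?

Yes

¬active → ○(¬error ∨ paused) holds at every position 0..6, and those are all positions ever visited, so □(¬active → ○(¬error ∨ paused)) holds.
Positions where ¬active holds: 0, 1, 2, 3, 4.
Check ○(¬error ∨ paused) at each: 0→ok, 1→ok, 2→ok, 3→ok, 4→ok.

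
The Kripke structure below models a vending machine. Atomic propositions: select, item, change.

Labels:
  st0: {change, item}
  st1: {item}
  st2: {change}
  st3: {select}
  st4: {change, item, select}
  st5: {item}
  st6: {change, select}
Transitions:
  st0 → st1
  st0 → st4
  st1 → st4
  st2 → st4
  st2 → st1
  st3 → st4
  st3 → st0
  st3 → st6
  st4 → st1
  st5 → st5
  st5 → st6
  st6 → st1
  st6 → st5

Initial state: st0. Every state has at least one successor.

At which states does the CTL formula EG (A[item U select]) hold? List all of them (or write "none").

States satisfying A[item U select]: {st0, st1, st3, st4, st6}.
States satisfying EG (A[item U select]): {st0, st1, st3, st4, st6}.

{st0, st1, st3, st4, st6}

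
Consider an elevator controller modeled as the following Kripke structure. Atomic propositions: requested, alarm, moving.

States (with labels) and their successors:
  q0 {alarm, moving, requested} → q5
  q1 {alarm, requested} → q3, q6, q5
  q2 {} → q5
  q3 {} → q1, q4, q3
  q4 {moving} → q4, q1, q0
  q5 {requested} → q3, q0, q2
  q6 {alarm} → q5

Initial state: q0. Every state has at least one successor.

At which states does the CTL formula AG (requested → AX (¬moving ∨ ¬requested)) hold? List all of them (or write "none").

States satisfying requested → AX (¬moving ∨ ¬requested): {q0, q1, q2, q3, q4, q6}.
States satisfying AG (requested → AX (¬moving ∨ ¬requested)): ∅.

none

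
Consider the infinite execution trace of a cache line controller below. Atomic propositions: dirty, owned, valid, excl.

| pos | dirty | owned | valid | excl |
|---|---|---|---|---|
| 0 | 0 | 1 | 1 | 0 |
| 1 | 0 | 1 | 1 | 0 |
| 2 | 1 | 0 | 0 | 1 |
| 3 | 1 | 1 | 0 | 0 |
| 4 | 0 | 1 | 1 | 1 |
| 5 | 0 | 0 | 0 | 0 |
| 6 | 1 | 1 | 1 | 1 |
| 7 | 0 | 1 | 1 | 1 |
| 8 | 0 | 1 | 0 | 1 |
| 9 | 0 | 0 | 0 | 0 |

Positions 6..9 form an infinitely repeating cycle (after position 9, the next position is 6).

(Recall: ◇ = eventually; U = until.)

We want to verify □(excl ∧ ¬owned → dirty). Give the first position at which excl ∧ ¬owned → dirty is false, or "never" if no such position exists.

never

excl ∧ ¬owned → dirty holds at every position 0..9, and those are all the positions the trace ever visits, so the invariant □(excl ∧ ¬owned → dirty) is never violated.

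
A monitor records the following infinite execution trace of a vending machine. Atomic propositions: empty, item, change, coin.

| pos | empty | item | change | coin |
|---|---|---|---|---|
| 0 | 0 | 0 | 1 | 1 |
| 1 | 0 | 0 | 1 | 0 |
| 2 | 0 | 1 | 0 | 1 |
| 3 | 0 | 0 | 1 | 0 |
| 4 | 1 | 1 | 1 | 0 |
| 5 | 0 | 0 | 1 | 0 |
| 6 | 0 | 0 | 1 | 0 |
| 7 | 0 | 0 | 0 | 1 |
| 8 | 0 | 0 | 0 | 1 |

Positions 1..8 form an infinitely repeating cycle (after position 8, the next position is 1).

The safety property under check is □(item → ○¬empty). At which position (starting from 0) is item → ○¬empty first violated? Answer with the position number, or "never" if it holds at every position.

item → ○¬empty holds at every position 0..8, and those are all the positions the trace ever visits, so the invariant □(item → ○¬empty) is never violated.

never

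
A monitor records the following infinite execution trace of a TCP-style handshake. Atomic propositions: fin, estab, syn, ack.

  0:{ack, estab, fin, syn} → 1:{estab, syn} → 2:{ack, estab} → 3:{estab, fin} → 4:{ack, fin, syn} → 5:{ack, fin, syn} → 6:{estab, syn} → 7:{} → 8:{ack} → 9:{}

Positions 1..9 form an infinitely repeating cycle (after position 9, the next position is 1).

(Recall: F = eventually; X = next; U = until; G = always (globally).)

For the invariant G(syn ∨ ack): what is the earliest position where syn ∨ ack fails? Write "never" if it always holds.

3

Check syn ∨ ack at each position in order: 0 ✓, 1 ✓, 2 ✓.
At position 3 the labels are {estab, fin}, so syn ∨ ack is false there. This is the first violation.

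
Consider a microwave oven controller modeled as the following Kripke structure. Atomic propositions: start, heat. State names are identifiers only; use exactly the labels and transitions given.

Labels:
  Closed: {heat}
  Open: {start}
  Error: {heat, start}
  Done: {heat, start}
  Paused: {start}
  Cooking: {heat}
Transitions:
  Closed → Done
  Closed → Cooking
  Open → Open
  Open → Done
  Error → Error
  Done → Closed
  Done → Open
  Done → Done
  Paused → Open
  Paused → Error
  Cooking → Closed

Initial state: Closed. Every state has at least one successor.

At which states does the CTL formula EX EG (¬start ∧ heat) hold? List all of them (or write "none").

{Closed, Done, Cooking}

States satisfying EG (¬start ∧ heat): {Closed, Cooking}.
States satisfying EX EG (¬start ∧ heat): {Closed, Done, Cooking}.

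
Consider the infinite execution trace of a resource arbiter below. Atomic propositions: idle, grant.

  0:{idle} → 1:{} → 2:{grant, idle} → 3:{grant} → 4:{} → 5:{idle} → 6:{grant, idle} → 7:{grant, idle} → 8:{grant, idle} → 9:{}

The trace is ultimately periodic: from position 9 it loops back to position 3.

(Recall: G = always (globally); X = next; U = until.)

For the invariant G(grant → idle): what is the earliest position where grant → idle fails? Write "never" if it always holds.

Check grant → idle at each position in order: 0 ✓, 1 ✓, 2 ✓.
At position 3 the labels are {grant}, so grant → idle is false there. This is the first violation.

3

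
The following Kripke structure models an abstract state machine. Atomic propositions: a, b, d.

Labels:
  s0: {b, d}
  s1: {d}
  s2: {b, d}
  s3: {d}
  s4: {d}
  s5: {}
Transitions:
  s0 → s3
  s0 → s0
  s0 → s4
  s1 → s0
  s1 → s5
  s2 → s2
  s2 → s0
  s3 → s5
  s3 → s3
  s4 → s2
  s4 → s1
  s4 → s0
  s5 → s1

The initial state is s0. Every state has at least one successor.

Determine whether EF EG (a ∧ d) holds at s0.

Violated

States satisfying EG (a ∧ d): ∅.
States satisfying EF EG (a ∧ d): ∅.
No suitable path/successor from s0 witnesses the formula.
s0 ∉ Sat(EF EG (a ∧ d)).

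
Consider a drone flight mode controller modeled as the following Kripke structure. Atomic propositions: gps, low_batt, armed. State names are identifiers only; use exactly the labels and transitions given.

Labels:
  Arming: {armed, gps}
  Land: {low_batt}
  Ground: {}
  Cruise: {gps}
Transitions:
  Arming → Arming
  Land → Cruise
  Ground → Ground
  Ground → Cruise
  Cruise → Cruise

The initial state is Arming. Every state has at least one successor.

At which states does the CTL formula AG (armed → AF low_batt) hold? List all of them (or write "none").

States satisfying armed → AF low_batt: {Land, Ground, Cruise}.
States satisfying AG (armed → AF low_batt): {Land, Ground, Cruise}.

{Land, Ground, Cruise}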